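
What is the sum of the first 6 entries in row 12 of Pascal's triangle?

1586

1 + 12 + 66 + 220 + 495 + 792 = 1586.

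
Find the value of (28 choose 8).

3108105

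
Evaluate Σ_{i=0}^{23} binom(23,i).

8388608

Setting x = 1 in (1+x)^23 gives Σ C(23,i) = 2^23 = 8388608.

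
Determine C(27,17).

8436285

C(27,17) = C(27,10) by symmetry.
C(27,10) = (27·26·25·24·23·22·21·20·19·18) / 10! = 30613591008000 / 3628800 = 8436285.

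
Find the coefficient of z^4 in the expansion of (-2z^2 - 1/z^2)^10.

13440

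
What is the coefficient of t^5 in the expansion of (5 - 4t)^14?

The general term is C(14,j)·(5)^j·(-4t)^(14-j); the t^5 term has j = 9.
C(14,9) = 2002.
Coefficient = C(14,9) · 5^9 · (-4)^5 = 2002 · 1953125 · (-1024) = -4004000000000.

-4004000000000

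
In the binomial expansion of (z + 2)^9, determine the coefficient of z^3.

5376

The general term is C(9,j)·(z)^j·(2)^(9-j); the z^3 term has j = 3.
C(9,3) = 84.
Coefficient = C(9,3) · 2^6 = 84 · 64 = 5376.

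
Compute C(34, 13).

927983760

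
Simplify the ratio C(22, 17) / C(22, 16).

6/17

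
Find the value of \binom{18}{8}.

43758

C(18,8) = (18·17·16·15·14·13·12·11) / 8! = 1764322560 / 40320 = 43758.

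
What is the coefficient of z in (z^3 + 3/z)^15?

General term: C(15,j)·(z^3)^j·(3/z)^(15-j), with z-exponent 3j − 1(15−j) = 4j − 15.
Set 4j − 15 = 1: j = 4.
C(15,4) = 1365; 1^4 = 1; 3^11 = 177147.
Coefficient = 1365 · 1 · 177147 = 241805655.

241805655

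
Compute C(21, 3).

1330

C(21,3) = (21·20·19) / 3! = 7980 / 6 = 1330.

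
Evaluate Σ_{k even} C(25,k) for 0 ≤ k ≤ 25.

Even-k terms of row 25 sum to 2^24 = 16777216.

16777216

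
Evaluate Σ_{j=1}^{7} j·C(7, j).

448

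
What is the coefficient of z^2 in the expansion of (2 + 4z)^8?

The general term is C(8,j)·(2)^j·(4z)^(8-j); the z^2 term has j = 6.
C(8,6) = 28.
Coefficient = C(8,6) · 2^6 · 4^2 = 28 · 64 · 16 = 28672.

28672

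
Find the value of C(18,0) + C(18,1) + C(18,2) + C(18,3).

1 + 18 + 153 + 816 = 988.

988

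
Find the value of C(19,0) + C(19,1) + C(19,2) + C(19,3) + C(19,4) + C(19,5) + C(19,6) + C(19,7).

1 + 19 + 171 + 969 + 3876 + 11628 + 27132 + 50388 = 94184.

94184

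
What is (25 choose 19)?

C(25,19) = C(25,6) by symmetry.
C(25,6) = (25·24·23·22·21·20) / 6! = 127512000 / 720 = 177100.

177100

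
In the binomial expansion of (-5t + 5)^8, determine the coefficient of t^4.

27343750

The general term is C(8,j)·(-5t)^j·(5)^(8-j); the t^4 term has j = 4.
C(8,4) = 70.
Coefficient = C(8,4) · (-5)^4 · 5^4 = 70 · 625 · 625 = 27343750.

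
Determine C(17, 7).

19448

C(17,7) = (17·16·15·14·13·12·11) / 7! = 98017920 / 5040 = 19448.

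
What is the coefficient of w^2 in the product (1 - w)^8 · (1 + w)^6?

-5

Coefficient of w^2 = Σ_{j} C(8,j)·(-1)^j·C(6,2-j)·1^(2-j) for j from 0 to 2.
= 15 + (-48) + 28 = -5.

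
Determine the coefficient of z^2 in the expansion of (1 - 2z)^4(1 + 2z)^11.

68

Coefficient of z^2 = Σ_{j} C(4,j)·(-2)^j·C(11,2-j)·2^(2-j) for j from 0 to 2.
= 220 + (-176) + 24 = 68.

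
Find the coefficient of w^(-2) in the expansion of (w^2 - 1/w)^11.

General term: C(11,j)·(w^2)^j·(-1/w)^(11-j), with w-exponent 2j − 1(11−j) = 3j − 11.
Set 3j − 11 = -2: j = 3.
C(11,3) = 165; 1^3 = 1; (-1)^8 = 1.
Coefficient = 165 · 1 · 1 = 165.

165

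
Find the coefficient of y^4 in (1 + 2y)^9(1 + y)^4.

Coefficient of y^4 = Σ_{j} C(9,j)·2^j·C(4,4-j)·1^(4-j) for j from 0 to 4.
= 1 + 72 + 864 + 2688 + 2016 = 5641.

5641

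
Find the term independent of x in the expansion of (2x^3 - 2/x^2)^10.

215040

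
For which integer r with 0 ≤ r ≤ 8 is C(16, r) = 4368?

5

C(16,r) increases on 0 ≤ r ≤ 8. C(16,4) = 1820 and C(16,5) = 4368, so r = 5.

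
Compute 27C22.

C(27,22) = C(27,5) by symmetry.
C(27,5) = (27·26·25·24·23) / 5! = 9687600 / 120 = 80730.

80730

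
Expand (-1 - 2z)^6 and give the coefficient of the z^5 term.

192

The general term is C(6,j)·(-1)^j·(-2z)^(6-j); the z^5 term has j = 1.
C(6,1) = 6.
Coefficient = C(6,1) · (-1)^1 · (-2)^5 = 6 · (-1) · (-32) = 192.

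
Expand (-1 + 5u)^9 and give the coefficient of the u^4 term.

-78750

The general term is C(9,j)·(-1)^j·(5u)^(9-j); the u^4 term has j = 5.
C(9,5) = 126.
Coefficient = C(9,5) · (-1)^5 · 5^4 = 126 · (-1) · 625 = -78750.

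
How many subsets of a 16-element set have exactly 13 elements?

560

Choose the 13 positions: C(16,13) = 560.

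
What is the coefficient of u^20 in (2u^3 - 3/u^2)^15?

-747242496

General term: C(15,j)·(2u^3)^j·(-3/u^2)^(15-j), with u-exponent 3j − 2(15−j) = 5j − 30.
Set 5j − 30 = 20: j = 10.
C(15,10) = 3003; 2^10 = 1024; (-3)^5 = -243.
Coefficient = 3003 · 1024 · (-243) = -747242496.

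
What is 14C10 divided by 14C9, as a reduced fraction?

C(n,k+1)/C(n,k) = (n−k)/(k+1) = (14−9)/(9+1) = 5/10 = 1/2.

1/2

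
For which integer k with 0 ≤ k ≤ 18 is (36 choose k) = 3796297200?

14

C(36,k) increases on 0 ≤ k ≤ 18. C(36,13) = 2310789600 and C(36,14) = 3796297200, so k = 14.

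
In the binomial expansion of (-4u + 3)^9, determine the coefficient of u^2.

The general term is C(9,j)·(-4u)^j·(3)^(9-j); the u^2 term has j = 2.
C(9,2) = 36.
Coefficient = C(9,2) · (-4)^2 · 3^7 = 36 · 16 · 2187 = 1259712.

1259712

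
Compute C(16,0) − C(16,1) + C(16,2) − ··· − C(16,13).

The partial alternating sum Σ_{k=0}^{13} (−1)^k C(16,k) = (−1)^13 C(15,13) = -105.

-105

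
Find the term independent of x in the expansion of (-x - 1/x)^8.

General term: C(8,j)·(-x)^j·(-1/x)^(8-j), with x-exponent 1j − 1(8−j) = 2j − 8.
Set 2j − 8 = 0: j = 4.
C(8,4) = 70; (-1)^4 = 1; (-1)^4 = 1.
Coefficient = 70 · 1 · 1 = 70.

70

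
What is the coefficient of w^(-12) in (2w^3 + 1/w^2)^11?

General term: C(11,j)·(2w^3)^j·(1/w^2)^(11-j), with w-exponent 3j − 2(11−j) = 5j − 22.
Set 5j − 22 = -12: j = 2.
C(11,2) = 55; 2^2 = 4; 1^9 = 1.
Coefficient = 55 · 4 · 1 = 220.

220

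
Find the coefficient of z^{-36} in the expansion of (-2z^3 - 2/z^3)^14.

229376

General term: C(14,j)·(-2z^3)^j·(-2/z^3)^(14-j), with z-exponent 3j − 3(14−j) = 6j − 42.
Set 6j − 42 = -36: j = 1.
C(14,1) = 14; (-2)^1 = -2; (-2)^13 = -8192.
Coefficient = 14 · (-2) · (-8192) = 229376.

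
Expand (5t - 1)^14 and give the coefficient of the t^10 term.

The general term is C(14,j)·(5t)^j·(-1)^(14-j); the t^10 term has j = 10.
C(14,10) = 1001.
Coefficient = C(14,10) · 5^10 = 1001 · 9765625 = 9775390625.

9775390625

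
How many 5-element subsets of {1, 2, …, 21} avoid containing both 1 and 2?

All 5-subsets: C(21,5) = 20349. Those containing both fixed elements: C(19,3) = 969.
20349 − 969 = 19380.

19380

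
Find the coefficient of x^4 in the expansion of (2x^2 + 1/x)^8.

General term: C(8,j)·(2x^2)^j·(1/x)^(8-j), with x-exponent 2j − 1(8−j) = 3j − 8.
Set 3j − 8 = 4: j = 4.
C(8,4) = 70; 2^4 = 16; 1^4 = 1.
Coefficient = 70 · 16 · 1 = 1120.

1120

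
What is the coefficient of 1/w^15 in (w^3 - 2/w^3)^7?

General term: C(7,j)·(w^3)^j·(-2/w^3)^(7-j), with w-exponent 3j − 3(7−j) = 6j − 21.
Set 6j − 21 = -15: j = 1.
C(7,1) = 7; 1^1 = 1; (-2)^6 = 64.
Coefficient = 7 · 1 · 64 = 448.

448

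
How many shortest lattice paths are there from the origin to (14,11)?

4457400

Each path is a sequence of 25 steps with 14 rights: C(25,14) = 4457400.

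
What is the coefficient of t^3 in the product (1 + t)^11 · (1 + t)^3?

Coefficient of t^3 = Σ_{j} C(11,j)·C(3,3-j) for j from 0 to 3.
= 1 + 33 + 165 + 165 = 364.

364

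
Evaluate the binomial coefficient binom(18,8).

C(18,8) = (18·17·16·15·14·13·12·11) / 8! = 1764322560 / 40320 = 43758.

43758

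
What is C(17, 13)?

2380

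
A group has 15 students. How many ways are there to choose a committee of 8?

6435

This is C(15,8) = 6435.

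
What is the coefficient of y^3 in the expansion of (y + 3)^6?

540

The general term is C(6,j)·(y)^j·(3)^(6-j); the y^3 term has j = 3.
C(6,3) = 20.
Coefficient = C(6,3) · 3^3 = 20 · 27 = 540.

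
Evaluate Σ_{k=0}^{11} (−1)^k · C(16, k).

-1365

The partial alternating sum Σ_{k=0}^{11} (−1)^k C(16,k) = (−1)^11 C(15,11) = -1365.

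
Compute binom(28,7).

1184040

C(28,7) = (28·27·26·25·24·23·22) / 7! = 5967561600 / 5040 = 1184040.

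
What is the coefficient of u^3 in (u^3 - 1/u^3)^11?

General term: C(11,j)·(u^3)^j·(-1/u^3)^(11-j), with u-exponent 3j − 3(11−j) = 6j − 33.
Set 6j − 33 = 3: j = 6.
C(11,6) = 462; 1^6 = 1; (-1)^5 = -1.
Coefficient = 462 · 1 · (-1) = -462.

-462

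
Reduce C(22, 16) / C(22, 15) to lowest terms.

7/16

C(n,k+1)/C(n,k) = (n−k)/(k+1) = (22−15)/(15+1) = 7/16.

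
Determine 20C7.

77520

C(20,7) = (20·19·18·17·16·15·14) / 7! = 390700800 / 5040 = 77520.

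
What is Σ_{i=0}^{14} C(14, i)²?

Σ C(14,i)² is the coefficient of x^14 in (1+x)^14(1+x)^14 = (1+x)^28, i.e. C(28,14) = 40116600.

40116600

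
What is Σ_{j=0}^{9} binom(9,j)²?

48620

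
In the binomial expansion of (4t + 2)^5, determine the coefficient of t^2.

1280

The general term is C(5,j)·(4t)^j·(2)^(5-j); the t^2 term has j = 2.
C(5,2) = 10.
Coefficient = C(5,2) · 4^2 · 2^3 = 10 · 16 · 8 = 1280.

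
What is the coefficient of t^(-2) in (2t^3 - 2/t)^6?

-384

General term: C(6,j)·(2t^3)^j·(-2/t)^(6-j), with t-exponent 3j − 1(6−j) = 4j − 6.
Set 4j − 6 = -2: j = 1.
C(6,1) = 6; 2^1 = 2; (-2)^5 = -32.
Coefficient = 6 · 2 · (-32) = -384.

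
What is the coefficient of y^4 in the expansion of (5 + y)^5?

The general term is C(5,j)·(5)^j·(y)^(5-j); the y^4 term has j = 1.
C(5,1) = 5.
Coefficient = C(5,1) · 5^1 = 5 · 5 = 25.

25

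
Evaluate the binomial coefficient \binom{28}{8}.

C(28,8) = (28·27·26·25·24·23·22·21) / 8! = 125318793600 / 40320 = 3108105.

3108105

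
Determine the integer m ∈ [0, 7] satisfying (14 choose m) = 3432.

C(14,m) increases on 0 ≤ m ≤ 7. C(14,6) = 3003 and C(14,7) = 3432, so m = 7.

7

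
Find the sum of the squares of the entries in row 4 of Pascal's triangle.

70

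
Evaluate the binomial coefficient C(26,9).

3124550

C(26,9) = (26·25·24·23·22·21·20·19·18) / 9! = 1133836704000 / 362880 = 3124550.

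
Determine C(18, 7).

C(18,7) = (18·17·16·15·14·13·12) / 7! = 160392960 / 5040 = 31824.

31824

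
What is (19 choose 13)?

C(19,13) = C(19,6) by symmetry.
C(19,6) = (19·18·17·16·15·14) / 6! = 19535040 / 720 = 27132.

27132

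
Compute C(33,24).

38567100

C(33,24) = C(33,9) by symmetry.
C(33,9) = (33·32·31·30·29·28·27·26·25) / 9! = 13995229248000 / 362880 = 38567100.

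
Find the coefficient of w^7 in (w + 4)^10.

The general term is C(10,j)·(w)^j·(4)^(10-j); the w^7 term has j = 7.
C(10,7) = 120.
Coefficient = C(10,7) · 4^3 = 120 · 64 = 7680.

7680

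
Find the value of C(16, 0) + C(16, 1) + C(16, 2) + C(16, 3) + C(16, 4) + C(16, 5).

6885

1 + 16 + 120 + 560 + 1820 + 4368 = 6885.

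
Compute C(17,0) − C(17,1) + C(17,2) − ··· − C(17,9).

-11440

The partial alternating sum Σ_{k=0}^{9} (−1)^k C(17,k) = (−1)^9 C(16,9) = -11440.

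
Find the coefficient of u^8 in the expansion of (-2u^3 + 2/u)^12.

-3244032

General term: C(12,j)·(-2u^3)^j·(2/u)^(12-j), with u-exponent 3j − 1(12−j) = 4j − 12.
Set 4j − 12 = 8: j = 5.
C(12,5) = 792; (-2)^5 = -32; 2^7 = 128.
Coefficient = 792 · (-32) · 128 = -3244032.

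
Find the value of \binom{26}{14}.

C(26,14) = C(26,12) by symmetry.
C(26,12) = (26·25·24·23·22·21·20·19·18·17·16·15) / 12! = 4626053752320000 / 479001600 = 9657700.

9657700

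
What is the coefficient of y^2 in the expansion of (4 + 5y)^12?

The general term is C(12,j)·(4)^j·(5y)^(12-j); the y^2 term has j = 10.
C(12,10) = 66.
Coefficient = C(12,10) · 4^10 · 5^2 = 66 · 1048576 · 25 = 1730150400.

1730150400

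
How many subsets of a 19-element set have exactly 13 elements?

27132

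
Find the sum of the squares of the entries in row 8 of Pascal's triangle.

12870

Σ C(8,k)² is the coefficient of x^8 in (1+x)^8(1+x)^8 = (1+x)^16, i.e. C(16,8) = 12870.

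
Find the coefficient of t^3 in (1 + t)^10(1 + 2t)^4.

752

Coefficient of t^3 = Σ_{j} C(10,j)·1^j·C(4,3-j)·2^(3-j) for j from 0 to 3.
= 32 + 240 + 360 + 120 = 752.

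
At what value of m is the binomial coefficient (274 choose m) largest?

C(274,m) is maximized at m = 274/2 = 137.

137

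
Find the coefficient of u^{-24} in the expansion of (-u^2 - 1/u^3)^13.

-286

General term: C(13,j)·(-u^2)^j·(-1/u^3)^(13-j), with u-exponent 2j − 3(13−j) = 5j − 39.
Set 5j − 39 = -24: j = 3.
C(13,3) = 286; (-1)^3 = -1; (-1)^10 = 1.
Coefficient = 286 · (-1) · 1 = -286.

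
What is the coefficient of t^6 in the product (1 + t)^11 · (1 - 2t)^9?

Coefficient of t^6 = Σ_{j} C(11,j)·1^j·C(9,6-j)·(-2)^(6-j) for j from 0 to 6.
= 5376 + (-44352) + 110880 + (-110880) + 47520 + (-8316) + 462 = 690.

690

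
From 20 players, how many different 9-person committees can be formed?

167960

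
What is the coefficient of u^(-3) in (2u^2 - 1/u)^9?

General term: C(9,j)·(2u^2)^j·(-1/u)^(9-j), with u-exponent 2j − 1(9−j) = 3j − 9.
Set 3j − 9 = -3: j = 2.
C(9,2) = 36; 2^2 = 4; (-1)^7 = -1.
Coefficient = 36 · 4 · (-1) = -144.

-144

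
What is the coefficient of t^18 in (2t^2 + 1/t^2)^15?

1863680

General term: C(15,j)·(2t^2)^j·(1/t^2)^(15-j), with t-exponent 2j − 2(15−j) = 4j − 30.
Set 4j − 30 = 18: j = 12.
C(15,12) = 455; 2^12 = 4096; 1^3 = 1.
Coefficient = 455 · 4096 · 1 = 1863680.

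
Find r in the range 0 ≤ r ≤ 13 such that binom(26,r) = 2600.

3

C(26,r) increases on 0 ≤ r ≤ 13. C(26,2) = 325 and C(26,3) = 2600, so r = 3.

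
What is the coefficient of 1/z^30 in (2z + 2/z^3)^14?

5963776

General term: C(14,j)·(2z)^j·(2/z^3)^(14-j), with z-exponent 1j − 3(14−j) = 4j − 42.
Set 4j − 42 = -30: j = 3.
C(14,3) = 364; 2^3 = 8; 2^11 = 2048.
Coefficient = 364 · 8 · 2048 = 5963776.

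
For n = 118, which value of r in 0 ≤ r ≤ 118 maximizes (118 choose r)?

C(118,r) is maximized at r = 118/2 = 59.

59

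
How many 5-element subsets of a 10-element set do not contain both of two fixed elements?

196

All 5-subsets: C(10,5) = 252. Those containing both fixed elements: C(8,3) = 56.
252 − 56 = 196.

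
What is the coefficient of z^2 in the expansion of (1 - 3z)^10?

405

The general term is C(10,j)·(1)^j·(-3z)^(10-j); the z^2 term has j = 8.
C(10,8) = 45.
Coefficient = C(10,8) · (-3)^2 = 45 · 9 = 405.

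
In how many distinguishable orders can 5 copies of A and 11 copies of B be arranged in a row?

4368

Choose positions for the A's: C(16,5) = 4368.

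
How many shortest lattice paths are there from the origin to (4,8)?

495

Each path is a sequence of 12 steps with 4 rights: C(12,4) = 495.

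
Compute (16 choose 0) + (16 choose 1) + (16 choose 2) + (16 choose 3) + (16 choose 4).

1 + 16 + 120 + 560 + 1820 = 2517.

2517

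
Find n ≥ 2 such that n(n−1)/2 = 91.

14

n(n−1)/2 = 91 ⇒ n(n−1) = 182. Since 14·13 = 182, n = 14.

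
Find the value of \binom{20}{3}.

C(20,3) = (20·19·18) / 3! = 6840 / 6 = 1140.

1140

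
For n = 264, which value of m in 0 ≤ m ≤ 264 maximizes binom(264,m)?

C(264,m) is maximized at m = 264/2 = 132.

132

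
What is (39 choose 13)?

C(39,13) = (39·38·37·36·35·34·33·32·31·30·29·28·27) / 13! = 50578512186237235200 / 6227020800 = 8122425444.

8122425444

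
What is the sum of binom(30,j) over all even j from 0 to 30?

536870912

Even-j terms of row 30 sum to 2^29 = 536870912.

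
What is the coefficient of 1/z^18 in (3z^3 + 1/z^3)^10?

405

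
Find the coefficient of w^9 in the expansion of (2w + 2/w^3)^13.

106496

General term: C(13,j)·(2w)^j·(2/w^3)^(13-j), with w-exponent 1j − 3(13−j) = 4j − 39.
Set 4j − 39 = 9: j = 12.
C(13,12) = 13; 2^12 = 4096; 2^1 = 2.
Coefficient = 13 · 4096 · 2 = 106496.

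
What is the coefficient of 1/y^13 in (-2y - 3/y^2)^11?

-8660520

General term: C(11,j)·(-2y)^j·(-3/y^2)^(11-j), with y-exponent 1j − 2(11−j) = 3j − 22.
Set 3j − 22 = -13: j = 3.
C(11,3) = 165; (-2)^3 = -8; (-3)^8 = 6561.
Coefficient = 165 · (-8) · 6561 = -8660520.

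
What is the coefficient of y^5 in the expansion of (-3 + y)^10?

-61236

The general term is C(10,j)·(-3)^j·(y)^(10-j); the y^5 term has j = 5.
C(10,5) = 252.
Coefficient = C(10,5) · (-3)^5 = 252 · (-243) = -61236.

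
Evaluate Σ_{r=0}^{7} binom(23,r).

390656

1 + 23 + 253 + 1771 + 8855 + 33649 + 100947 + 245157 = 390656.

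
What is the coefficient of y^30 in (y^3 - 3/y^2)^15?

-12285

General term: C(15,j)·(y^3)^j·(-3/y^2)^(15-j), with y-exponent 3j − 2(15−j) = 5j − 30.
Set 5j − 30 = 30: j = 12.
C(15,12) = 455; 1^12 = 1; (-3)^3 = -27.
Coefficient = 455 · 1 · (-27) = -12285.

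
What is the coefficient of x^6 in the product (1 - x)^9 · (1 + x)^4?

36

Coefficient of x^6 = Σ_{j} C(9,j)·(-1)^j·C(4,6-j)·1^(6-j) for j from 2 to 6.
= 36 + (-336) + 756 + (-504) + 84 = 36.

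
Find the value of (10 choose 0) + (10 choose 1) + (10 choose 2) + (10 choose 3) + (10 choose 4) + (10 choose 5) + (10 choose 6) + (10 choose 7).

968

1 + 10 + 45 + 120 + 210 + 252 + 210 + 120 = 968.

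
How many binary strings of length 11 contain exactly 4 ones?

Choose the 4 positions: C(11,4) = 330.

330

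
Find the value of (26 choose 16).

5311735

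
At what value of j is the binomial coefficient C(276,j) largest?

138

C(276,j) is maximized at j = 276/2 = 138.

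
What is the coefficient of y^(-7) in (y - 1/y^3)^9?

General term: C(9,j)·(y)^j·(-1/y^3)^(9-j), with y-exponent 1j − 3(9−j) = 4j − 27.
Set 4j − 27 = -7: j = 5.
C(9,5) = 126; 1^5 = 1; (-1)^4 = 1.
Coefficient = 126 · 1 · 1 = 126.

126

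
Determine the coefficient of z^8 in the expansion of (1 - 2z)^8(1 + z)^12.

Coefficient of z^8 = Σ_{j} C(8,j)·(-2)^j·C(12,8-j)·1^(8-j) for j from 0 to 8.
= 495 + (-12672) + 103488 + (-354816) + 554400 + (-394240) + 118272 + (-12288) + 256 = 2895.

2895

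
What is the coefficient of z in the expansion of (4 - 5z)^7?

The general term is C(7,j)·(4)^j·(-5z)^(7-j); the z^1 term has j = 6.
C(7,6) = 7.
Coefficient = C(7,6) · 4^6 · (-5)^1 = 7 · 4096 · (-5) = -143360.

-143360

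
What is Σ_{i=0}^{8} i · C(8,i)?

Differentiating (1+x)^8 and setting x=1: Σ i·C(8,i) = 8·2^7 = 1024.

1024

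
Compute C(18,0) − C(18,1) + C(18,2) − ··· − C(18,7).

-19448

The partial alternating sum Σ_{k=0}^{7} (−1)^k C(18,k) = (−1)^7 C(17,7) = -19448.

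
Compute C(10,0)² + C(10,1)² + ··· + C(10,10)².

184756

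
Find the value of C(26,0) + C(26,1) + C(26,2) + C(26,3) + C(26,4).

1 + 26 + 325 + 2600 + 14950 = 17902.

17902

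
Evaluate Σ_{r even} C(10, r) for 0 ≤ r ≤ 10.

Even-r terms of row 10 sum to 2^9 = 512.

512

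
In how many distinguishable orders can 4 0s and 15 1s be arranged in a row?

3876

Choose positions for the 0s: C(19,4) = 3876.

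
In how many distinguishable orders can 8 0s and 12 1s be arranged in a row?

125970

Choose positions for the 0s: C(20,8) = 125970.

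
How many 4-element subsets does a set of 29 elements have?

23751

C(29,4) = (29·28·27·26) / 4! = 570024 / 24 = 23751.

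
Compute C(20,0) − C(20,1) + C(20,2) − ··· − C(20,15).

The partial alternating sum Σ_{k=0}^{15} (−1)^k C(20,k) = (−1)^15 C(19,15) = -3876.

-3876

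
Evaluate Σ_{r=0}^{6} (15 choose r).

9949

1 + 15 + 105 + 455 + 1365 + 3003 + 5005 = 9949.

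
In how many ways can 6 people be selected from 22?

74613

This is C(22,6) = 74613.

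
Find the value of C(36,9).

94143280

C(36,9) = (36·35·34·33·32·31·30·29·28) / 9! = 34162713446400 / 362880 = 94143280.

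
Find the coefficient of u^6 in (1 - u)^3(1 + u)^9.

0

Coefficient of u^6 = Σ_{j} C(3,j)·(-1)^j·C(9,6-j)·1^(6-j) for j from 0 to 3.
= 84 + (-378) + 378 + (-84) = 0.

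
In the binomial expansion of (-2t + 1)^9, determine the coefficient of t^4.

2016

The general term is C(9,j)·(-2t)^j·(1)^(9-j); the t^4 term has j = 4.
C(9,4) = 126.
Coefficient = C(9,4) · (-2)^4 = 126 · 16 = 2016.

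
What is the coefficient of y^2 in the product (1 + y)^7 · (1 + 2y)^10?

Coefficient of y^2 = Σ_{j} C(7,j)·1^j·C(10,2-j)·2^(2-j) for j from 0 to 2.
= 180 + 140 + 21 = 341.

341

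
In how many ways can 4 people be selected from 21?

5985

This is C(21,4) = 5985.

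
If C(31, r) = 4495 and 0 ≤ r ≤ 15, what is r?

C(31,r) increases on 0 ≤ r ≤ 15. C(31,2) = 465 and C(31,3) = 4495, so r = 3.

3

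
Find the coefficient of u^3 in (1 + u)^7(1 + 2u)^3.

253

Coefficient of u^3 = Σ_{j} C(7,j)·1^j·C(3,3-j)·2^(3-j) for j from 0 to 3.
= 8 + 84 + 126 + 35 = 253.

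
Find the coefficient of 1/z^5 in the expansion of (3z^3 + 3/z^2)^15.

General term: C(15,j)·(3z^3)^j·(3/z^2)^(15-j), with z-exponent 3j − 2(15−j) = 5j − 30.
Set 5j − 30 = -5: j = 5.
C(15,5) = 3003; 3^5 = 243; 3^10 = 59049.
Coefficient = 3003 · 243 · 59049 = 43089767721.

43089767721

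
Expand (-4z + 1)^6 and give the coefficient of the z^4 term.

3840

The general term is C(6,j)·(-4z)^j·(1)^(6-j); the z^4 term has j = 4.
C(6,4) = 15.
Coefficient = C(6,4) · (-4)^4 = 15 · 256 = 3840.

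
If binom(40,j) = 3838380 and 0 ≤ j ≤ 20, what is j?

C(40,j) increases on 0 ≤ j ≤ 20. C(40,5) = 658008 and C(40,6) = 3838380, so j = 6.

6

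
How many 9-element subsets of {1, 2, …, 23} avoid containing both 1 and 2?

All 9-subsets: C(23,9) = 817190. Those containing both fixed elements: C(21,7) = 116280.
817190 − 116280 = 700910.

700910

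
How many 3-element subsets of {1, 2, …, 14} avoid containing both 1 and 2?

All 3-subsets: C(14,3) = 364. Those containing both fixed elements: C(12,1) = 12.
364 − 12 = 352.

352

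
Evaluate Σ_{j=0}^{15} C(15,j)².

155117520

Σ C(15,j)² is the coefficient of x^15 in (1+x)^15(1+x)^15 = (1+x)^30, i.e. C(30,15) = 155117520.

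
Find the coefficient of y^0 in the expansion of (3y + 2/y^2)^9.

489888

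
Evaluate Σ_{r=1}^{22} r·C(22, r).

46137344

Since r·C(22,r) = 22·C(21,r−1), the sum is 22·2^21 = 22·2097152 = 46137344.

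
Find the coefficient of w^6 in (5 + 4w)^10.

537600000

The general term is C(10,j)·(5)^j·(4w)^(10-j); the w^6 term has j = 4.
C(10,4) = 210.
Coefficient = C(10,4) · 5^4 · 4^6 = 210 · 625 · 4096 = 537600000.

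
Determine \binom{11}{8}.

C(11,8) = C(11,3) by symmetry.
C(11,3) = (11·10·9) / 3! = 990 / 6 = 165.

165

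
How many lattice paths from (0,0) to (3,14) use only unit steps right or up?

680

Each path is a sequence of 17 steps with 3 rights: C(17,3) = 680.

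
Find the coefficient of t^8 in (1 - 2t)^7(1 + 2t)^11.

-39424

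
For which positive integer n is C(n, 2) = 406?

n(n−1)/2 = 406 ⇒ n(n−1) = 812. Since 29·28 = 812, n = 29.

29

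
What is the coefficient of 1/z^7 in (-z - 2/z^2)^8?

1792

General term: C(8,j)·(-z)^j·(-2/z^2)^(8-j), with z-exponent 1j − 2(8−j) = 3j − 16.
Set 3j − 16 = -7: j = 3.
C(8,3) = 56; (-1)^3 = -1; (-2)^5 = -32.
Coefficient = 56 · (-1) · (-32) = 1792.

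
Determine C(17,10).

19448

C(17,10) = C(17,7) by symmetry.
C(17,7) = (17·16·15·14·13·12·11) / 7! = 98017920 / 5040 = 19448.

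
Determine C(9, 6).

84

C(9,6) = C(9,3) by symmetry.
C(9,3) = (9·8·7) / 3! = 504 / 6 = 84.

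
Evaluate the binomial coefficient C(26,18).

1562275

C(26,18) = C(26,8) by symmetry.
C(26,8) = (26·25·24·23·22·21·20·19) / 8! = 62990928000 / 40320 = 1562275.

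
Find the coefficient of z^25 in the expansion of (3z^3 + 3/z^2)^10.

590490

General term: C(10,j)·(3z^3)^j·(3/z^2)^(10-j), with z-exponent 3j − 2(10−j) = 5j − 20.
Set 5j − 20 = 25: j = 9.
C(10,9) = 10; 3^9 = 19683; 3^1 = 3.
Coefficient = 10 · 19683 · 3 = 590490.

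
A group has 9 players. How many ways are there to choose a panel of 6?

This is C(9,6) = 84.

84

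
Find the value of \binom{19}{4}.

3876

C(19,4) = (19·18·17·16) / 4! = 93024 / 24 = 3876.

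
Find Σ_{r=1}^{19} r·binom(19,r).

4980736

Differentiating (1+x)^19 and setting x=1: Σ r·C(19,r) = 19·2^18 = 4980736.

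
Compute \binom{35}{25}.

183579396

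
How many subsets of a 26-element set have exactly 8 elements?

1562275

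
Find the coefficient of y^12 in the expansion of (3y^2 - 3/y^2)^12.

-116917020

General term: C(12,j)·(3y^2)^j·(-3/y^2)^(12-j), with y-exponent 2j − 2(12−j) = 4j − 24.
Set 4j − 24 = 12: j = 9.
C(12,9) = 220; 3^9 = 19683; (-3)^3 = -27.
Coefficient = 220 · 19683 · (-27) = -116917020.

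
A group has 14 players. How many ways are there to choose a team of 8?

3003

This is C(14,8) = 3003.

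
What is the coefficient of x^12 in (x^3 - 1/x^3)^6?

General term: C(6,j)·(x^3)^j·(-1/x^3)^(6-j), with x-exponent 3j − 3(6−j) = 6j − 18.
Set 6j − 18 = 12: j = 5.
C(6,5) = 6; 1^5 = 1; (-1)^1 = -1.
Coefficient = 6 · 1 · (-1) = -6.

-6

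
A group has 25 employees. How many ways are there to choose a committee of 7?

480700

This is C(25,7) = 480700.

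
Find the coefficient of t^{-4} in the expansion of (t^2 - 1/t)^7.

General term: C(7,j)·(t^2)^j·(-1/t)^(7-j), with t-exponent 2j − 1(7−j) = 3j − 7.
Set 3j − 7 = -4: j = 1.
C(7,1) = 7; 1^1 = 1; (-1)^6 = 1.
Coefficient = 7 · 1 · 1 = 7.

7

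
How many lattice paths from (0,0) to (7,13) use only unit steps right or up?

Each path is a sequence of 20 steps with 7 rights: C(20,7) = 77520.

77520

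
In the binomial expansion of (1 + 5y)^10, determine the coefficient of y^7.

9375000

The general term is C(10,j)·(1)^j·(5y)^(10-j); the y^7 term has j = 3.
C(10,3) = 120.
Coefficient = C(10,3) · 5^7 = 120 · 78125 = 9375000.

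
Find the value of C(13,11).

78

C(13,11) = C(13,2) by symmetry.
C(13,2) = (13·12) / 2! = 156 / 2 = 78.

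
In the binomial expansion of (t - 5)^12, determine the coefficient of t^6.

The general term is C(12,j)·(t)^j·(-5)^(12-j); the t^6 term has j = 6.
C(12,6) = 924.
Coefficient = C(12,6) · (-5)^6 = 924 · 15625 = 14437500.

14437500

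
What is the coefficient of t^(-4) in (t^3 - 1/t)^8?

General term: C(8,j)·(t^3)^j·(-1/t)^(8-j), with t-exponent 3j − 1(8−j) = 4j − 8.
Set 4j − 8 = -4: j = 1.
C(8,1) = 8; 1^1 = 1; (-1)^7 = -1.
Coefficient = 8 · 1 · (-1) = -8.

-8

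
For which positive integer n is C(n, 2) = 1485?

55

n(n−1)/2 = 1485 ⇒ n(n−1) = 2970. Since 55·54 = 2970, n = 55.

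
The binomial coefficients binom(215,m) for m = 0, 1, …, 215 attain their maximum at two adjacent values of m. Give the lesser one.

107

For odd n = 215, C(215,m) peaks at m = (n−1)/2 and (n+1)/2; the lesser is 107.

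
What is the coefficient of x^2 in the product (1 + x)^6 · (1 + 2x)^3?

Coefficient of x^2 = Σ_{j} C(6,j)·1^j·C(3,2-j)·2^(2-j) for j from 0 to 2.
= 12 + 36 + 15 = 63.

63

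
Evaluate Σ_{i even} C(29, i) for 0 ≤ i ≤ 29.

268435456

Even-i terms of row 29 sum to 2^28 = 268435456.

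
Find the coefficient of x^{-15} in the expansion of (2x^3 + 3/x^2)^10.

393660

General term: C(10,j)·(2x^3)^j·(3/x^2)^(10-j), with x-exponent 3j − 2(10−j) = 5j − 20.
Set 5j − 20 = -15: j = 1.
C(10,1) = 10; 2^1 = 2; 3^9 = 19683.
Coefficient = 10 · 2 · 19683 = 393660.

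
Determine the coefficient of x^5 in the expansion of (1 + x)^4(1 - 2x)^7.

210

Coefficient of x^5 = Σ_{j} C(4,j)·1^j·C(7,5-j)·(-2)^(5-j) for j from 0 to 4.
= (-672) + 2240 + (-1680) + 336 + (-14) = 210.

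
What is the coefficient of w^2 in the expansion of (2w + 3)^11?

The general term is C(11,j)·(2w)^j·(3)^(11-j); the w^2 term has j = 2.
C(11,2) = 55.
Coefficient = C(11,2) · 2^2 · 3^9 = 55 · 4 · 19683 = 4330260.

4330260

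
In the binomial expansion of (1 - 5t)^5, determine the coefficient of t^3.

The general term is C(5,j)·(1)^j·(-5t)^(5-j); the t^3 term has j = 2.
C(5,2) = 10.
Coefficient = C(5,2) · (-5)^3 = 10 · (-125) = -1250.

-1250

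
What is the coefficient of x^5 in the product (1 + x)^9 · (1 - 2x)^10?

Coefficient of x^5 = Σ_{j} C(9,j)·1^j·C(10,5-j)·(-2)^(5-j) for j from 0 to 5.
= (-8064) + 30240 + (-34560) + 15120 + (-2520) + 126 = 342.

342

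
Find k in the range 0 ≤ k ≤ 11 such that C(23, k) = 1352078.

11

C(23,k) increases on 0 ≤ k ≤ 11. C(23,10) = 1144066 and C(23,11) = 1352078, so k = 11.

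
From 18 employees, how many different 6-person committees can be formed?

This is C(18,6) = 18564.

18564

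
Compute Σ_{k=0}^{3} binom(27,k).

3304

1 + 27 + 351 + 2925 = 3304.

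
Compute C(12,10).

66

C(12,10) = C(12,2) by symmetry.
C(12,2) = (12·11) / 2! = 132 / 2 = 66.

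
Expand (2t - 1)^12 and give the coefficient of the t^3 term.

-1760

The general term is C(12,j)·(2t)^j·(-1)^(12-j); the t^3 term has j = 3.
C(12,3) = 220.
Coefficient = C(12,3) · 2^3 · (-1)^9 = 220 · 8 · (-1) = -1760.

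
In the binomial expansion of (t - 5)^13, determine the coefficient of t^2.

-3808593750

The general term is C(13,j)·(t)^j·(-5)^(13-j); the t^2 term has j = 2.
C(13,2) = 78.
Coefficient = C(13,2) · (-5)^11 = 78 · (-48828125) = -3808593750.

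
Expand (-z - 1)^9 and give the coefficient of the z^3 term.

The general term is C(9,j)·(-z)^j·(-1)^(9-j); the z^3 term has j = 3.
C(9,3) = 84.
Coefficient = C(9,3) · (-1)^3 = 84 · (-1) = -84.

-84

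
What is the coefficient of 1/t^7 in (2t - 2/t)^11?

-112640

General term: C(11,j)·(2t)^j·(-2/t)^(11-j), with t-exponent 1j − 1(11−j) = 2j − 11.
Set 2j − 11 = -7: j = 2.
C(11,2) = 55; 2^2 = 4; (-2)^9 = -512.
Coefficient = 55 · 4 · (-512) = -112640.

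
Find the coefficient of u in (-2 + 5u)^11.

56320

The general term is C(11,j)·(-2)^j·(5u)^(11-j); the u^1 term has j = 10.
C(11,10) = 11.
Coefficient = C(11,10) · (-2)^10 · 5^1 = 11 · 1024 · 5 = 56320.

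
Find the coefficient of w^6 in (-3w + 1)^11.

The general term is C(11,j)·(-3w)^j·(1)^(11-j); the w^6 term has j = 6.
C(11,6) = 462.
Coefficient = C(11,6) · (-3)^6 = 462 · 729 = 336798.

336798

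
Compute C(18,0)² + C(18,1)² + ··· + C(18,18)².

9075135300

By Vandermonde's identity, Σ C(18,j)² = C(36,18) = 9075135300.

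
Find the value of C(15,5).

3003

C(15,5) = (15·14·13·12·11) / 5! = 360360 / 120 = 3003.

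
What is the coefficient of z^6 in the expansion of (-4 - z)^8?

448

The general term is C(8,j)·(-4)^j·(-z)^(8-j); the z^6 term has j = 2.
C(8,2) = 28.
Coefficient = C(8,2) · (-4)^2 = 28 · 16 = 448.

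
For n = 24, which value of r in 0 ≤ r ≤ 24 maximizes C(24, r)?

C(24,r) is maximized at r = 24/2 = 12.

12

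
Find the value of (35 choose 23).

C(35,23) = C(35,12) by symmetry.
C(35,12) = (35·34·33·32·31·30·29·28·27·26·25·24) / 12! = 399703747322880000 / 479001600 = 834451800.

834451800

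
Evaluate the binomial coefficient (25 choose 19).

C(25,19) = C(25,6) by symmetry.
C(25,6) = (25·24·23·22·21·20) / 6! = 127512000 / 720 = 177100.

177100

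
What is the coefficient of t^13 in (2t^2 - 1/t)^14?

-1025024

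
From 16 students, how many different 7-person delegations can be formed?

11440

This is C(16,7) = 11440.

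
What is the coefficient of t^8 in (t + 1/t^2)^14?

General term: C(14,j)·(t)^j·(1/t^2)^(14-j), with t-exponent 1j − 2(14−j) = 3j − 28.
Set 3j − 28 = 8: j = 12.
C(14,12) = 91; 1^12 = 1; 1^2 = 1.
Coefficient = 91 · 1 · 1 = 91.

91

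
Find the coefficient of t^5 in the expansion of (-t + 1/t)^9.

General term: C(9,j)·(-t)^j·(1/t)^(9-j), with t-exponent 1j − 1(9−j) = 2j − 9.
Set 2j − 9 = 5: j = 7.
C(9,7) = 36; (-1)^7 = -1; 1^2 = 1.
Coefficient = 36 · (-1) · 1 = -36.

-36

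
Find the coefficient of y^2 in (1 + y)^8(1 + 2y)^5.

148

Coefficient of y^2 = Σ_{j} C(8,j)·1^j·C(5,2-j)·2^(2-j) for j from 0 to 2.
= 40 + 80 + 28 = 148.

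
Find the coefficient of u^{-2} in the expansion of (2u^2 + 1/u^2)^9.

2016

General term: C(9,j)·(2u^2)^j·(1/u^2)^(9-j), with u-exponent 2j − 2(9−j) = 4j − 18.
Set 4j − 18 = -2: j = 4.
C(9,4) = 126; 2^4 = 16; 1^5 = 1.
Coefficient = 126 · 16 · 1 = 2016.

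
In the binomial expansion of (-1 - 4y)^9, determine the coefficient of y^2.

-576

The general term is C(9,j)·(-1)^j·(-4y)^(9-j); the y^2 term has j = 7.
C(9,7) = 36.
Coefficient = C(9,7) · (-1)^7 · (-4)^2 = 36 · (-1) · 16 = -576.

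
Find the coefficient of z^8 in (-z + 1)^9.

9

The general term is C(9,j)·(-z)^j·(1)^(9-j); the z^8 term has j = 8.
C(9,8) = 9.
Coefficient = C(9,8) = 9.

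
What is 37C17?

15905368710

C(37,17) = (37·36·35·34·33·32·31·30·29·28·27·26·25·24·23·22·21) / 17! = 5657339689378493276160000 / 355687428096000 = 15905368710.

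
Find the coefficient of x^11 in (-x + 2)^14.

The general term is C(14,j)·(-x)^j·(2)^(14-j); the x^11 term has j = 11.
C(14,11) = 364.
Coefficient = C(14,11) · (-1)^11 · 2^3 = 364 · (-1) · 8 = -2912.

-2912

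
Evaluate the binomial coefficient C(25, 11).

C(25,11) = (25·24·23·22·21·20·19·18·17·16·15) / 11! = 177925144320000 / 39916800 = 4457400.

4457400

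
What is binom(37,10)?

C(37,10) = (37·36·35·34·33·32·31·30·29·28) / 10! = 1264020397516800 / 3628800 = 348330136.

348330136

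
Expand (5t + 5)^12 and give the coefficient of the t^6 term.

The general term is C(12,j)·(5t)^j·(5)^(12-j); the t^6 term has j = 6.
C(12,6) = 924.
Coefficient = C(12,6) · 5^6 · 5^6 = 924 · 15625 · 15625 = 225585937500.

225585937500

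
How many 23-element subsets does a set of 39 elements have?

37711260990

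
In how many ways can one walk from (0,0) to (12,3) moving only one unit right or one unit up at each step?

Each path is a sequence of 15 steps with 12 rights: C(15,12) = 455.

455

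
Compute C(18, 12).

C(18,12) = C(18,6) by symmetry.
C(18,6) = (18·17·16·15·14·13) / 6! = 13366080 / 720 = 18564.

18564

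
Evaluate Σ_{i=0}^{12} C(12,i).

Setting x = 1 in (1+x)^12 gives Σ C(12,i) = 2^12 = 4096.

4096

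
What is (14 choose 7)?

3432

C(14,7) = (14·13·12·11·10·9·8) / 7! = 17297280 / 5040 = 3432.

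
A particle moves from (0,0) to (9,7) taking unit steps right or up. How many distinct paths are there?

Each path is a sequence of 16 steps with 9 rights: C(16,9) = 11440.

11440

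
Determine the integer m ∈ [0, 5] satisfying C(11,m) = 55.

2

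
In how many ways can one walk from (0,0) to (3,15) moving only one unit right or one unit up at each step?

Each path is a sequence of 18 steps with 3 rights: C(18,3) = 816.

816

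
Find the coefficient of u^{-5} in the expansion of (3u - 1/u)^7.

General term: C(7,j)·(3u)^j·(-1/u)^(7-j), with u-exponent 1j − 1(7−j) = 2j − 7.
Set 2j − 7 = -5: j = 1.
C(7,1) = 7; 3^1 = 3; (-1)^6 = 1.
Coefficient = 7 · 3 · 1 = 21.

21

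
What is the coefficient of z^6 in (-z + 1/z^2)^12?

66

General term: C(12,j)·(-z)^j·(1/z^2)^(12-j), with z-exponent 1j − 2(12−j) = 3j − 24.
Set 3j − 24 = 6: j = 10.
C(12,10) = 66; (-1)^10 = 1; 1^2 = 1.
Coefficient = 66 · 1 · 1 = 66.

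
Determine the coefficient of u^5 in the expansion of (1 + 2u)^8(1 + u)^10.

50204

Coefficient of u^5 = Σ_{j} C(8,j)·2^j·C(10,5-j)·1^(5-j) for j from 0 to 5.
= 252 + 3360 + 13440 + 20160 + 11200 + 1792 = 50204.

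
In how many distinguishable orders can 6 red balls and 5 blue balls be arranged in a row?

462

Choose positions for the red balls: C(11,6) = 462.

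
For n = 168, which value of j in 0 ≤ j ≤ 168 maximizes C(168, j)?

84

C(168,j) is maximized at j = 168/2 = 84.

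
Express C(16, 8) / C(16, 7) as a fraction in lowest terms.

C(n,k+1)/C(n,k) = (n−k)/(k+1) = (16−7)/(7+1) = 9/8.

9/8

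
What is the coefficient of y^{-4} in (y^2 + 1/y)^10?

General term: C(10,j)·(y^2)^j·(1/y)^(10-j), with y-exponent 2j − 1(10−j) = 3j − 10.
Set 3j − 10 = -4: j = 2.
C(10,2) = 45; 1^2 = 1; 1^8 = 1.
Coefficient = 45 · 1 · 1 = 45.

45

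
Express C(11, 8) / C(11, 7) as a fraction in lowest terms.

C(n,k+1)/C(n,k) = (n−k)/(k+1) = (11−7)/(7+1) = 4/8 = 1/2.

1/2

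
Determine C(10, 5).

C(10,5) = (10·9·8·7·6) / 5! = 30240 / 120 = 252.

252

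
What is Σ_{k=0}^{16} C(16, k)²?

601080390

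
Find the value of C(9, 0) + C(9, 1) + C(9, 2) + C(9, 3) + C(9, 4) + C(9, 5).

382

1 + 9 + 36 + 84 + 126 + 126 = 382.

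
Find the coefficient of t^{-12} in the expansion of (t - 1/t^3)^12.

924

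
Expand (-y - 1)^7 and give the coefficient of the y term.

-7

The general term is C(7,j)·(-y)^j·(-1)^(7-j); the y^1 term has j = 1.
C(7,1) = 7.
Coefficient = C(7,1) · (-1)^1 = 7 · (-1) = -7.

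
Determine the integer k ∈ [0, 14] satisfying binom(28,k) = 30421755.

12

C(28,k) increases on 0 ≤ k ≤ 14. C(28,11) = 21474180 and C(28,12) = 30421755, so k = 12.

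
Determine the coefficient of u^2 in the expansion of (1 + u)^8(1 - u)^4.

Coefficient of u^2 = Σ_{j} C(8,j)·1^j·C(4,2-j)·(-1)^(2-j) for j from 0 to 2.
= 6 + (-32) + 28 = 2.

2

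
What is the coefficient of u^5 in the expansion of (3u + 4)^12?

The general term is C(12,j)·(3u)^j·(4)^(12-j); the u^5 term has j = 5.
C(12,5) = 792.
Coefficient = C(12,5) · 3^5 · 4^7 = 792 · 243 · 16384 = 3153199104.

3153199104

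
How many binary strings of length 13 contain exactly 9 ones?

715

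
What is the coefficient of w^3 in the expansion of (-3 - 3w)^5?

The general term is C(5,j)·(-3)^j·(-3w)^(5-j); the w^3 term has j = 2.
C(5,2) = 10.
Coefficient = C(5,2) · (-3)^2 · (-3)^3 = 10 · 9 · (-27) = -2430.

-2430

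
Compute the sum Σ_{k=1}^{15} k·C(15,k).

245760

Since k·C(15,k) = 15·C(14,k−1), the sum is 15·2^14 = 15·16384 = 245760.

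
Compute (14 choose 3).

364

C(14,3) = (14·13·12) / 3! = 2184 / 6 = 364.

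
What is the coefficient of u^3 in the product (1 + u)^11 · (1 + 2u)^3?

635

Coefficient of u^3 = Σ_{j} C(11,j)·1^j·C(3,3-j)·2^(3-j) for j from 0 to 3.
= 8 + 132 + 330 + 165 = 635.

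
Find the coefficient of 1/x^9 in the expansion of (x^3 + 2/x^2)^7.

General term: C(7,j)·(x^3)^j·(2/x^2)^(7-j), with x-exponent 3j − 2(7−j) = 5j − 14.
Set 5j − 14 = -9: j = 1.
C(7,1) = 7; 1^1 = 1; 2^6 = 64.
Coefficient = 7 · 1 · 64 = 448.

448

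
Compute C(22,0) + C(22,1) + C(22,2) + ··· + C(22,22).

Setting x = 1 in (1+x)^22 gives Σ C(22,j) = 2^22 = 4194304.

4194304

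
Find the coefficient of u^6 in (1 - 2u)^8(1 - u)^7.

Coefficient of u^6 = Σ_{j} C(8,j)·(-2)^j·C(7,6-j)·(-1)^(6-j) for j from 0 to 6.
= 7 + 336 + 3920 + 15680 + 23520 + 12544 + 1792 = 57799.

57799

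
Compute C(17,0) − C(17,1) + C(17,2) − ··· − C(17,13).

-560

The partial alternating sum Σ_{k=0}^{13} (−1)^k C(17,k) = (−1)^13 C(16,13) = -560.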